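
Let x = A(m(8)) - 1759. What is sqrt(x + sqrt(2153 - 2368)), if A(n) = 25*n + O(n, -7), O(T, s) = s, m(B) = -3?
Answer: sqrt(-1841 + I*sqrt(215)) ≈ 0.1709 + 42.907*I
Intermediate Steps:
A(n) = -7 + 25*n (A(n) = 25*n - 7 = -7 + 25*n)
x = -1841 (x = (-7 + 25*(-3)) - 1759 = (-7 - 75) - 1759 = -82 - 1759 = -1841)
sqrt(x + sqrt(2153 - 2368)) = sqrt(-1841 + sqrt(2153 - 2368)) = sqrt(-1841 + sqrt(-215)) = sqrt(-1841 + I*sqrt(215))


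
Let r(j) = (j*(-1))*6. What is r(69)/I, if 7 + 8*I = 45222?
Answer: -3312/45215 ≈ -0.073250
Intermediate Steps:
I = 45215/8 (I = -7/8 + (⅛)*45222 = -7/8 + 22611/4 = 45215/8 ≈ 5651.9)
r(j) = -6*j (r(j) = -j*6 = -6*j)
r(69)/I = (-6*69)/(45215/8) = -414*8/45215 = -3312/45215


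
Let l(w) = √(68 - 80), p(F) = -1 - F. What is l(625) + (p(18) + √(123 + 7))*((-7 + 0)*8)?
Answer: 1064 - 56*√130 + 2*I*√3 ≈ 425.5 + 3.4641*I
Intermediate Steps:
l(w) = 2*I*√3 (l(w) = √(-12) = 2*I*√3)
l(625) + (p(18) + √(123 + 7))*((-7 + 0)*8) = 2*I*√3 + ((-1 - 1*18) + √(123 + 7))*((-7 + 0)*8) = 2*I*√3 + ((-1 - 18) + √130)*(-7*8) = 2*I*√3 + (-19 + √130)*(-56) = 2*I*√3 + (1064 - 56*√130) = 1064 - 56*√130 + 2*I*√3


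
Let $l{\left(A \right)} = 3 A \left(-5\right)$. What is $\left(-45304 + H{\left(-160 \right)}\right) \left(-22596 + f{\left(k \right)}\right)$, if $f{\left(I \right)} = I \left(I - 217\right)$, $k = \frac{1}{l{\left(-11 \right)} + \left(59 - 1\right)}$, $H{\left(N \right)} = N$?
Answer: $\frac{51089027671536}{49729} \approx 1.0273 \cdot 10^{9}$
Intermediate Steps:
$l{\left(A \right)} = - 15 A$
$k = \frac{1}{223}$ ($k = \frac{1}{\left(-15\right) \left(-11\right) + \left(59 - 1\right)} = \frac{1}{165 + 58} = \frac{1}{223} \approx 0.0044843$)
$f{\left(I \right)} = I \left(-217 + I\right)$
$\left(-45304 + H{\left(-160 \right)}\right) \left(-22596 + f{\left(k \right)}\right) = \left(-45304 - 160\right) \left(-22596 + \frac{-217 + \frac{1}{223}}{223}\right) = - 45464 \left(-22596 + \frac{1}{223} \left(- \frac{48390}{223}\right)\right) = - 45464 \left(-22596 - \frac{48390}{49729}\right) = \left(-45464\right) \left(- \frac{1123724874}{49729}\right) = \frac{51089027671536}{49729}$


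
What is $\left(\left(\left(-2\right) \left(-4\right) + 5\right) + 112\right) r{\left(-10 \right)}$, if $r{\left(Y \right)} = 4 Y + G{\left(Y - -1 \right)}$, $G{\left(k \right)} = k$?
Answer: $-6125$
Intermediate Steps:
$r{\left(Y \right)} = 1 + 5 Y$ ($r{\left(Y \right)} = 4 Y + \left(Y - -1\right) = 4 Y + \left(Y + 1\right) = 4 Y + \left(1 + Y\right) = 1 + 5 Y$)
$\left(\left(\left(-2\right) \left(-4\right) + 5\right) + 112\right) r{\left(-10 \right)} = \left(\left(\left(-2\right) \left(-4\right) + 5\right) + 112\right) \left(1 + 5 \left(-10\right)\right) = \left(\left(8 + 5\right) + 112\right) \left(1 - 50\right) = \left(13 + 112\right) \left(-49\right) = 125 \left(-49\right) = -6125$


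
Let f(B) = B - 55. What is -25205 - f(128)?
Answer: -25278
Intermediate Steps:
f(B) = -55 + B
-25205 - f(128) = -25205 - (-55 + 128) = -25205 - 1*73 = -25205 - 73 = -25278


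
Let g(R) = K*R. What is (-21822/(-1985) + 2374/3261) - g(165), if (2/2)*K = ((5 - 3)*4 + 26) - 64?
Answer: 32117644682/6473085 ≈ 4961.7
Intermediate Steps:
K = -30 (K = ((5 - 3)*4 + 26) - 64 = (2*4 + 26) - 64 = (8 + 26) - 64 = 34 - 64 = -30)
g(R) = -30*R
(-21822/(-1985) + 2374/3261) - g(165) = (-21822/(-1985) + 2374/3261) - (-30)*165 = (-21822*(-1/1985) + 2374*(1/3261)) - 1*(-4950) = (21822/1985 + 2374/3261) + 4950 = 75873932/6473085 + 4950 = 32117644682/6473085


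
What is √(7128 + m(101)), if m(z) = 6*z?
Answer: √7734 ≈ 87.943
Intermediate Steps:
√(7128 + m(101)) = √(7128 + 6*101) = √(7128 + 606) = √7734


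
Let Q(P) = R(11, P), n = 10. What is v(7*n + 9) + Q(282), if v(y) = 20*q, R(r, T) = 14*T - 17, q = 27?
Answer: 4471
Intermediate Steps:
R(r, T) = -17 + 14*T
Q(P) = -17 + 14*P
v(y) = 540 (v(y) = 20*27 = 540)
v(7*n + 9) + Q(282) = 540 + (-17 + 14*282) = 540 + (-17 + 3948) = 540 + 3931 = 4471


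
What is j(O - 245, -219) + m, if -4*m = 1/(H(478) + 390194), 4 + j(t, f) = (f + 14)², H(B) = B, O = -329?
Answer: 65665712447/1562688 ≈ 42021.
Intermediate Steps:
j(t, f) = -4 + (14 + f)² (j(t, f) = -4 + (f + 14)² = -4 + (14 + f)²)
m = -1/1562688 (m = -1/(4*(478 + 390194)) = -¼/390672 = -¼*1/390672 = -1/1562688 ≈ -6.3992e-7)
j(O - 245, -219) + m = (-4 + (14 - 219)²) - 1/1562688 = (-4 + (-205)²) - 1/1562688 = (-4 + 42025) - 1/1562688 = 42021 - 1/1562688 = 65665712447/1562688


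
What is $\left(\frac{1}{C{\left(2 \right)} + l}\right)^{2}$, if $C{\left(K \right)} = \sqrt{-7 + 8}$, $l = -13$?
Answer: $\frac{1}{144} \approx 0.0069444$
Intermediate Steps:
$C{\left(K \right)} = 1$ ($C{\left(K \right)} = \sqrt{1} = 1$)
$\left(\frac{1}{C{\left(2 \right)} + l}\right)^{2} = \left(\frac{1}{1 - 13}\right)^{2} = \left(\frac{1}{-12}\right)^{2} = \left(- \frac{1}{12}\right)^{2} = \frac{1}{144}$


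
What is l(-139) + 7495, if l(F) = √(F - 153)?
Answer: 7495 + 2*I*√73 ≈ 7495.0 + 17.088*I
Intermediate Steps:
l(F) = √(-153 + F)
l(-139) + 7495 = √(-153 - 139) + 7495 = √(-292) + 7495 = 2*I*√73 + 7495 = 7495 + 2*I*√73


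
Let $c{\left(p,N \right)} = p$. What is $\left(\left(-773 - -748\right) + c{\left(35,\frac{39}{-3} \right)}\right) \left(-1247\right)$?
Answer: $-12470$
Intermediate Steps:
$\left(\left(-773 - -748\right) + c{\left(35,\frac{39}{-3} \right)}\right) \left(-1247\right) = \left(\left(-773 - -748\right) + 35\right) \left(-1247\right) = \left(\left(-773 + 748\right) + 35\right) \left(-1247\right) = \left(-25 + 35\right) \left(-1247\right) = 10 \left(-1247\right) = -12470$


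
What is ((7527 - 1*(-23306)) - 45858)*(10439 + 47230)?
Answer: -866476725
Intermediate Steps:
((7527 - 1*(-23306)) - 45858)*(10439 + 47230) = ((7527 + 23306) - 45858)*57669 = (30833 - 45858)*57669 = -15025*57669 = -866476725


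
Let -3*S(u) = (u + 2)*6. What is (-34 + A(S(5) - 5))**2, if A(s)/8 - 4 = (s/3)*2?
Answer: 96100/9 ≈ 10678.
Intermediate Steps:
S(u) = -4 - 2*u (S(u) = -(u + 2)*6/3 = -(2 + u)*6/3 = -(12 + 6*u)/3 = -4 - 2*u)
A(s) = 32 + 16*s/3 (A(s) = 32 + 8*((s/3)*2) = 32 + 8*(2*s/3) = 32 + 16*s/3)
(-34 + A(S(5) - 5))**2 = (-34 + (32 + 16*((-4 - 2*5) - 5)/3))**2 = (-34 + (32 + 16*((-4 - 10) - 5)/3))**2 = (-34 + (32 + 16*(-14 - 5)/3))**2 = (-34 + (32 + (16/3)*(-19)))**2 = (-34 + (32 - 304/3))**2 = (-34 - 208/3)**2 = (-310/3)**2 = 96100/9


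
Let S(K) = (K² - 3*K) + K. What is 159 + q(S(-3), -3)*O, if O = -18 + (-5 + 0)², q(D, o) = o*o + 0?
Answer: 222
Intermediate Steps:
S(K) = K² - 2*K
q(D, o) = o² (q(D, o) = o² + 0 = o²)
O = 7 (O = -18 + (-5)² = -18 + 25 = 7)
159 + q(S(-3), -3)*O = 159 + (-3)²*7 = 159 + 9*7 = 159 + 63 = 222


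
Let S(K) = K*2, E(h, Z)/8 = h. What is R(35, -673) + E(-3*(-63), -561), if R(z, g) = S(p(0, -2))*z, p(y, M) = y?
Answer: 1512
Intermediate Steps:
E(h, Z) = 8*h
S(K) = 2*K
R(z, g) = 0 (R(z, g) = (2*0)*z = 0*z = 0)
R(35, -673) + E(-3*(-63), -561) = 0 + 8*(-3*(-63)) = 0 + 8*189 = 0 + 1512 = 1512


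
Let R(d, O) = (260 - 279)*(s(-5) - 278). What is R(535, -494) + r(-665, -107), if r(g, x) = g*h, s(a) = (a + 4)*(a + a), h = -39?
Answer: 31027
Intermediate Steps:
s(a) = 2*a*(4 + a) (s(a) = (4 + a)*(2*a) = 2*a*(4 + a))
R(d, O) = 5092 (R(d, O) = (260 - 279)*(2*(-5)*(4 - 5) - 278) = -19*(2*(-5)*(-1) - 278) = -19*(10 - 278) = -19*(-268) = 5092)
r(g, x) = -39*g (r(g, x) = g*(-39) = -39*g)
R(535, -494) + r(-665, -107) = 5092 - 39*(-665) = 5092 + 25935 = 31027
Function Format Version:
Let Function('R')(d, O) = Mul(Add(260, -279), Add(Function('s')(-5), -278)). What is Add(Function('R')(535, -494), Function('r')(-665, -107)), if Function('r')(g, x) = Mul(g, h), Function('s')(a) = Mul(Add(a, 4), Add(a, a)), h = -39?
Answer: 31027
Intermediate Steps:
Function('s')(a) = Mul(2, a, Add(4, a)) (Function('s')(a) = Mul(Add(4, a), Mul(2, a)) = Mul(2, a, Add(4, a)))
Function('R')(d, O) = 5092 (Function('R')(d, O) = Mul(Add(260, -279), Add(Mul(2, -5, Add(4, -5)), -278)) = Mul(-19, Add(Mul(2, -5, -1), -278)) = Mul(-19, Add(10, -278)) = Mul(-19, -268) = 5092)
Function('r')(g, x) = Mul(-39, g) (Function('r')(g, x) = Mul(g, -39) = Mul(-39, g))
Add(Function('R')(535, -494), Function('r')(-665, -107)) = Add(5092, Mul(-39, -665)) = Add(5092, 25935) = 31027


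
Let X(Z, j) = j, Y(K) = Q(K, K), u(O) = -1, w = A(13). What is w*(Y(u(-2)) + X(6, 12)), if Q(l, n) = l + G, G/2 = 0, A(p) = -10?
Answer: -110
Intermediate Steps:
G = 0 (G = 2*0 = 0)
w = -10
Q(l, n) = l (Q(l, n) = l + 0 = l)
Y(K) = K
w*(Y(u(-2)) + X(6, 12)) = -10*(-1 + 12) = -10*11 = -110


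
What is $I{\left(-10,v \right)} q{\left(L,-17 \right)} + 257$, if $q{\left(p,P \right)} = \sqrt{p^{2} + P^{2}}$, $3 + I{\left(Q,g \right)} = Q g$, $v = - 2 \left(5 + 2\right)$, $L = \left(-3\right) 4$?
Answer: $257 + 137 \sqrt{433} \approx 3107.8$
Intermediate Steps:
$L = -12$
$v = -14$ ($v = \left(-2\right) 7 = -14$)
$I{\left(Q,g \right)} = -3 + Q g$
$q{\left(p,P \right)} = \sqrt{P^{2} + p^{2}}$
$I{\left(-10,v \right)} q{\left(L,-17 \right)} + 257 = \left(-3 - -140\right) \sqrt{\left(-17\right)^{2} + \left(-12\right)^{2}} + 257 = \left(-3 + 140\right) \sqrt{289 + 144} + 257 = 137 \sqrt{433} + 257 = 257 + 137 \sqrt{433}$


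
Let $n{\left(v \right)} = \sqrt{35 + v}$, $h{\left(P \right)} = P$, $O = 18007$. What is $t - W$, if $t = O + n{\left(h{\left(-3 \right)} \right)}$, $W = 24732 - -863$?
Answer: $-7588 + 4 \sqrt{2} \approx -7582.3$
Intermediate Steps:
$W = 25595$ ($W = 24732 + 863 = 25595$)
$t = 18007 + 4 \sqrt{2}$ ($t = 18007 + \sqrt{35 - 3} = 18007 + \sqrt{32} = 18007 + 4 \sqrt{2} \approx 18013.0$)
$t - W = \left(18007 + 4 \sqrt{2}\right) - 25595 = -7588 + 4 \sqrt{2}$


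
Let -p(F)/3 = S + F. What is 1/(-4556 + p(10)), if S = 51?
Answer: -1/4739 ≈ -0.00021101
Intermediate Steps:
p(F) = -153 - 3*F (p(F) = -3*(51 + F) = -153 - 3*F)
1/(-4556 + p(10)) = 1/(-4556 + (-153 - 3*10)) = 1/(-4556 + (-153 - 30)) = 1/(-4556 - 183) = 1/(-4739) = -1/4739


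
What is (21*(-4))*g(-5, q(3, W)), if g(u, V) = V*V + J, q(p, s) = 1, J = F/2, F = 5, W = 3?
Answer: -294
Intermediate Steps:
J = 5/2 ≈ 2.5000
g(u, V) = 5/2 + V**2 (g(u, V) = V*V + 5/2 = V**2 + 5/2 = 5/2 + V**2)
(21*(-4))*g(-5, q(3, W)) = (21*(-4))*(5/2 + 1**2) = -84*(5/2 + 1) = -84*7/2 = -294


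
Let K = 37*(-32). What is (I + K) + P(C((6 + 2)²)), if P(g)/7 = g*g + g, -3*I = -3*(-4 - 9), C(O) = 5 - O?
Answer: 22757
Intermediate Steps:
K = -1184
I = -13 (I = -(-1)*(-4 - 9) = -(-1)*(-13) = -⅓*39 = -13)
P(g) = 7*g + 7*g² (P(g) = 7*(g*g + g) = 7*(g² + g) = 7*(g + g²) = 7*g + 7*g²)
(I + K) + P(C((6 + 2)²)) = (-13 - 1184) + 7*(5 - (6 + 2)²)*(1 + (5 - (6 + 2)²)) = -1197 + 7*(5 - 1*8²)*(1 + (5 - 1*8²)) = -1197 + 7*(5 - 1*64)*(1 + (5 - 1*64)) = -1197 + 7*(5 - 64)*(1 + (5 - 64)) = -1197 + 7*(-59)*(1 - 59) = -1197 + 7*(-59)*(-58) = -1197 + 23954 = 22757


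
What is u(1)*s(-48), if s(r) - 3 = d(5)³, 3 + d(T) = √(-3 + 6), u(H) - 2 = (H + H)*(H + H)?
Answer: -306 + 180*√3 ≈ 5.7691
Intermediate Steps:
u(H) = 2 + 4*H² (u(H) = 2 + (H + H)*(H + H) = 2 + (2*H)*(2*H) = 2 + 4*H²)
d(T) = -3 + √3 (d(T) = -3 + √(-3 + 6) = -3 + √3)
s(r) = 3 + (-3 + √3)³
u(1)*s(-48) = (2 + 4*1²)*(-51 + 30*√3) = (2 + 4*1)*(-51 + 30*√3) = (2 + 4)*(-51 + 30*√3) = 6*(-51 + 30*√3) = -306 + 180*√3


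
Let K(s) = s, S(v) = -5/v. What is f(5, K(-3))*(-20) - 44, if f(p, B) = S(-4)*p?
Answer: -169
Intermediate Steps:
f(p, B) = 5*p/4 (f(p, B) = (-5/(-4))*p = (-5*(-¼))*p = 5*p/4)
f(5, K(-3))*(-20) - 44 = ((5/4)*5)*(-20) - 44 = (25/4)*(-20) - 44 = -125 - 44 = -169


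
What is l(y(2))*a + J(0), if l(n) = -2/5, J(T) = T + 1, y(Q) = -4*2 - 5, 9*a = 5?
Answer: 7/9 ≈ 0.77778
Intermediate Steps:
a = 5/9 (a = (⅑)*5 = 5/9 ≈ 0.55556)
y(Q) = -13 (y(Q) = -8 - 5 = -13)
J(T) = 1 + T
l(n) = -⅖ (l(n) = -2*⅕ = -⅖)
l(y(2))*a + J(0) = -⅖*5/9 + (1 + 0) = -2/9 + 1 = 7/9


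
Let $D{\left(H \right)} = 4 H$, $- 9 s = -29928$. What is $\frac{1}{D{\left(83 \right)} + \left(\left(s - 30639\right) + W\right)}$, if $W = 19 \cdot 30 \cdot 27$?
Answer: $- \frac{3}{34775} \approx -8.6269 \cdot 10^{-5}$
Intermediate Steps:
$s = \frac{9976}{3}$ ($s = \left(- \frac{1}{9}\right) \left(-29928\right) = \frac{9976}{3} \approx 3325.3$)
$W = 15390$ ($W = 570 \cdot 27 = 15390$)
$\frac{1}{D{\left(83 \right)} + \left(\left(s - 30639\right) + W\right)} = \frac{1}{4 \cdot 83 + \left(\left(\frac{9976}{3} - 30639\right) + 15390\right)} = \frac{1}{332 + \left(- \frac{81941}{3} + 15390\right)} = \frac{1}{332 - \frac{35771}{3}} = \frac{1}{- \frac{34775}{3}} = - \frac{3}{34775}$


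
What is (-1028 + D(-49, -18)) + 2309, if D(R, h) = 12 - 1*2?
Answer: 1291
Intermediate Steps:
D(R, h) = 10 (D(R, h) = 12 - 2 = 10)
(-1028 + D(-49, -18)) + 2309 = (-1028 + 10) + 2309 = -1018 + 2309 = 1291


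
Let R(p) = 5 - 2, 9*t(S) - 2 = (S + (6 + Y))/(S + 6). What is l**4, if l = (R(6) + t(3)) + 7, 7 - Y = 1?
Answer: 6234839521/531441 ≈ 11732.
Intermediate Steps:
Y = 6 (Y = 7 - 1*1 = 7 - 1 = 6)
t(S) = 2/9 + (12 + S)/(9*(6 + S)) (t(S) = 2/9 + ((S + (6 + 6))/(S + 6))/9 = 2/9 + ((S + 12)/(6 + S))/9 = 2/9 + ((12 + S)/(6 + S))/9 = 2/9 + (12 + S)/(9*(6 + S)))
R(p) = 3
l = 281/27 (l = (3 + (8 + 3)/(3*(6 + 3))) + 7 = (3 + (1/3)*11/9) + 7 = (3 + (1/3)*(1/9)*11) + 7 = (3 + 11/27) + 7 = 92/27 + 7 = 281/27 ≈ 10.407)
l**4 = (281/27)**4 = 6234839521/531441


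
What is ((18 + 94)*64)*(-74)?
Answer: -530432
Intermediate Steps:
((18 + 94)*64)*(-74) = (112*64)*(-74) = 7168*(-74) = -530432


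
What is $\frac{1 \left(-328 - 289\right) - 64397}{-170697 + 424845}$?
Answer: $- \frac{32507}{127074} \approx -0.25581$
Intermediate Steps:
$\frac{1 \left(-328 - 289\right) - 64397}{-170697 + 424845} = \frac{1 \left(-617\right) - 64397}{254148} = \left(-617 - 64397\right) \frac{1}{254148} = \left(-65014\right) \frac{1}{254148} = - \frac{32507}{127074}$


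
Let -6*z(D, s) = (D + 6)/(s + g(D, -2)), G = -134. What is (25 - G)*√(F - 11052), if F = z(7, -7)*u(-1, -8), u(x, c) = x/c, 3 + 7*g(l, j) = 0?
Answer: 583*I*√52611/8 ≈ 16715.0*I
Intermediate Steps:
g(l, j) = -3/7 (g(l, j) = -3/7 + (⅐)*0 = -3/7 + 0 = -3/7)
z(D, s) = -(6 + D)/(6*(-3/7 + s)) (z(D, s) = -(D + 6)/(6*(s - 3/7)) = -(6 + D)/(6*(-3/7 + s)))
F = 7/192 (F = (7*(-6 - 1*7)/(6*(-3 + 7*(-7))))*(-1/(-8)) = (7*(-6 - 7)/(6*(-3 - 49)))*(-1*(-⅛)) = ((7/6)*(-13)/(-52))*(⅛) = ((7/6)*(-1/52)*(-13))*(⅛) = (7/24)*(⅛) = 7/192 ≈ 0.036458)
(25 - G)*√(F - 11052) = (25 - 1*(-134))*√(7/192 - 11052) = (25 + 134)*√(-2121977/192) = 159*(11*I*√52611/24) = 583*I*√52611/8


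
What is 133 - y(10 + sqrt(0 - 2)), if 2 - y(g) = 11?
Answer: 142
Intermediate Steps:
y(g) = -9 (y(g) = 2 - 1*11 = 2 - 11 = -9)
133 - y(10 + sqrt(0 - 2)) = 133 - 1*(-9) = 133 + 9 = 142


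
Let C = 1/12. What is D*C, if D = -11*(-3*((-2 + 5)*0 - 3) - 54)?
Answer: 165/4 ≈ 41.250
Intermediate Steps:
C = 1/12 ≈ 0.083333
D = 495 (D = -11*(-3*(3*0 - 3) - 54) = -11*(-3*(0 - 3) - 54) = -11*(-3*(-3) - 54) = -11*(9 - 54) = -11*(-45) = 495)
D*C = 495*(1/12) = 165/4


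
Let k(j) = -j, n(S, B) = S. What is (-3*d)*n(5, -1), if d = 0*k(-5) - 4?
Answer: 60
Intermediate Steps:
d = -4 (d = 0*(-1*(-5)) - 4 = 0*5 - 4 = 0 - 4 = -4)
(-3*d)*n(5, -1) = -3*(-4)*5 = 12*5 = 60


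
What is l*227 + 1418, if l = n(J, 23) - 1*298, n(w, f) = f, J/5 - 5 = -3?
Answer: -61007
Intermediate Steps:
J = 10 (J = 25 + 5*(-3) = 25 - 15 = 10)
l = -275 (l = 23 - 1*298 = 23 - 298 = -275)
l*227 + 1418 = -275*227 + 1418 = -62425 + 1418 = -61007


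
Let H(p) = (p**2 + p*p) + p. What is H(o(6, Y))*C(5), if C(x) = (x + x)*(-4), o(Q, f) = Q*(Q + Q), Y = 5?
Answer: -417600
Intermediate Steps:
o(Q, f) = 2*Q**2 (o(Q, f) = Q*(2*Q) = 2*Q**2)
H(p) = p + 2*p**2 (H(p) = (p**2 + p**2) + p = 2*p**2 + p = p + 2*p**2)
C(x) = -8*x (C(x) = (2*x)*(-4) = -8*x)
H(o(6, Y))*C(5) = ((2*6**2)*(1 + 2*(2*6**2)))*(-8*5) = ((2*36)*(1 + 2*(2*36)))*(-40) = (72*(1 + 2*72))*(-40) = (72*(1 + 144))*(-40) = (72*145)*(-40) = 10440*(-40) = -417600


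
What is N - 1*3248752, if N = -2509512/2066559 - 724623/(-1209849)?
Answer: -902512262483260207/277802704399 ≈ -3.2488e+6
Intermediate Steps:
N = -170961600159/277802704399 (N = -2509512*1/2066559 - 724623*(-1/1209849) = -836504/688853 + 241541/403283 = -170961600159/277802704399 ≈ -0.61541)
N - 1*3248752 = -170961600159/277802704399 - 1*3248752 = -170961600159/277802704399 - 3248752 = -902512262483260207/277802704399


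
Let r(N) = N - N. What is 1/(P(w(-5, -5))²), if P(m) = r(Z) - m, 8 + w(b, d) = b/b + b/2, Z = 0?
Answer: 4/361 ≈ 0.011080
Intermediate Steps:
r(N) = 0
w(b, d) = -7 + b/2 (w(b, d) = -8 + (b/b + b/2) = -8 + (1 + b*(½)) = -8 + (1 + b/2) = -7 + b/2)
P(m) = -m (P(m) = 0 - m = -m)
1/(P(w(-5, -5))²) = 1/((-(-7 + (½)*(-5)))²) = 1/((-(-7 - 5/2))²) = 1/((-1*(-19/2))²) = 1/((19/2)²) = 1/(361/4) = 4/361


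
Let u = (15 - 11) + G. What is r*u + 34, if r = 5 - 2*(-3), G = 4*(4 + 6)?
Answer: 518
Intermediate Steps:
G = 40 (G = 4*10 = 40)
u = 44 (u = (15 - 11) + 40 = 4 + 40 = 44)
r = 11 (r = 5 + 6 = 11)
r*u + 34 = 11*44 + 34 = 484 + 34 = 518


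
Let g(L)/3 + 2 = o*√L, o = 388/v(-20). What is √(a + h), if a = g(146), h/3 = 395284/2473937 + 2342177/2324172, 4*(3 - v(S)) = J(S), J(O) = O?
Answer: √(-2293523222287190610421207 + 133620869660287908727012038*√146)/958309184194 ≈ 41.900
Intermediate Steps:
v(S) = 3 - S/4
h = 6713106345697/1916618368388 (h = 3*(395284/2473937 + 2342177/2324172) = 3*(6713106345697/5749855105164) = 6713106345697/1916618368388 ≈ 3.5026)
o = 97/2 (o = 388/(3 - ¼*(-20)) = 388/(3 + 5) = 388/8 = 388*(⅛) = 97/2 ≈ 48.500)
g(L) = -6 + 291*√L/2 (g(L) = -6 + 3*(97*√L/2) = -6 + 291*√L/2)
a = -6 + 291*√146/2 ≈ 1752.1
√(a + h) = √((-6 + 291*√146/2) + 6713106345697/1916618368388) = √(-4786603864631/1916618368388 + 291*√146/2)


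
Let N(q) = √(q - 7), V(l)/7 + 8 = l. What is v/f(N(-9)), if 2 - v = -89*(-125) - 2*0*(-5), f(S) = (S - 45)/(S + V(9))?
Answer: 255829/157 + 177968*I/157 ≈ 1629.5 + 1133.6*I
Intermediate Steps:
V(l) = -56 + 7*l
N(q) = √(-7 + q)
f(S) = (-45 + S)/(7 + S) (f(S) = (S - 45)/(S + (-56 + 7*9)) = (-45 + S)/(S + (-56 + 63)) = (-45 + S)/(S + 7) = (-45 + S)/(7 + S))
v = -11123 (v = 2 - (-89*(-125) - 2*0*(-5)) = 2 - (11125 + 0*(-5)) = 2 - (11125 + 0) = 2 - 1*11125 = 2 - 11125 = -11123)
v/f(N(-9)) = -11123*(7 + √(-7 - 9))/(-45 + √(-7 - 9)) = -11123*(7 + √(-16))/(-45 + √(-16)) = -11123*(-45 - 4*I)*(7 + 4*I)/2041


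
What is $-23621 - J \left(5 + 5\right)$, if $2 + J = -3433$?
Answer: $10729$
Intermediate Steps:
$J = -3435$ ($J = -2 - 3433 = -3435$)
$-23621 - J \left(5 + 5\right) = -23621 - - 3435 \left(5 + 5\right) = -23621 - \left(-3435\right) 10 = -23621 - -34350 = -23621 + 34350 = 10729$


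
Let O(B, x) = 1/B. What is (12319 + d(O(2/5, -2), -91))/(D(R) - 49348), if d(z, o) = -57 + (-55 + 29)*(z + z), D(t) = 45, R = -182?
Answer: -12132/49303 ≈ -0.24607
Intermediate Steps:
d(z, o) = -57 - 52*z
(12319 + d(O(2/5, -2), -91))/(D(R) - 49348) = (12319 + (-57 - 52/(2/5)))/(45 - 49348) = (12319 + (-57 - 52/(2*(1/5))))/(-49303) = (12319 + (-57 - 52/2/5))*(-1/49303) = (12319 + (-57 - 52*5/2))*(-1/49303) = (12319 + (-57 - 130))*(-1/49303) = (12319 - 187)*(-1/49303) = 12132*(-1/49303) = -12132/49303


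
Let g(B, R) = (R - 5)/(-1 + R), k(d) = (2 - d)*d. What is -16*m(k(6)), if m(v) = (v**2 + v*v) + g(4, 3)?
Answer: -18416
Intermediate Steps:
k(d) = d*(2 - d)
g(B, R) = (-5 + R)/(-1 + R)
m(v) = -1 + 2*v**2 (m(v) = (v**2 + v*v) + (-5 + 3)/(-1 + 3) = (v**2 + v**2) - 2/2 = 2*v**2 + (1/2)*(-2) = 2*v**2 - 1 = -1 + 2*v**2)
-16*m(k(6)) = -16*(-1 + 2*(6*(2 - 1*6))**2) = -16*(-1 + 2*(6*(2 - 6))**2) = -16*(-1 + 2*(6*(-4))**2) = -16*(-1 + 2*(-24)**2) = -16*(-1 + 2*576) = -16*(-1 + 1152) = -16*1151 = -18416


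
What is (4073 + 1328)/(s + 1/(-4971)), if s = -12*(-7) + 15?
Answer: 26848371/492128 ≈ 54.556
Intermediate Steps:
s = 99 (s = 84 + 15 = 99)
(4073 + 1328)/(s + 1/(-4971)) = (4073 + 1328)/(99 + 1/(-4971)) = 5401/(99 - 1/4971) = 5401/(492128/4971) = 5401*(4971/492128) = 26848371/492128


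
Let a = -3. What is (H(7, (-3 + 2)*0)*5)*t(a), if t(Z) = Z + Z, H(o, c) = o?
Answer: -210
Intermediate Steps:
t(Z) = 2*Z
(H(7, (-3 + 2)*0)*5)*t(a) = (7*5)*(2*(-3)) = 35*(-6) = -210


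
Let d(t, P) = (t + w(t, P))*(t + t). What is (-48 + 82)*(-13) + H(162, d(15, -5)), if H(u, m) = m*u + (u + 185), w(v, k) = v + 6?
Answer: 174865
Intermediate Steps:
w(v, k) = 6 + v
d(t, P) = 2*t*(6 + 2*t) (d(t, P) = (t + (6 + t))*(t + t) = (6 + 2*t)*(2*t) = 2*t*(6 + 2*t))
H(u, m) = 185 + u + m*u (H(u, m) = m*u + (185 + u) = 185 + u + m*u)
(-48 + 82)*(-13) + H(162, d(15, -5)) = (-48 + 82)*(-13) + (185 + 162 + (4*15*(3 + 15))*162) = 34*(-13) + (185 + 162 + (4*15*18)*162) = -442 + (185 + 162 + 1080*162) = -442 + (185 + 162 + 174960) = -442 + 175307 = 174865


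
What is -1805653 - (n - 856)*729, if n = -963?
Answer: -479602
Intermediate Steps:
-1805653 - (n - 856)*729 = -1805653 - (-963 - 856)*729 = -1805653 - (-1819)*729 = -1805653 - 1*(-1326051) = -1805653 + 1326051 = -479602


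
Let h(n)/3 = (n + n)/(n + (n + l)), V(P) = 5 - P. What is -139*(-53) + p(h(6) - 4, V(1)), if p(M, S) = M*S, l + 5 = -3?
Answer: 7387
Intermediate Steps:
l = -8 (l = -5 - 3 = -8)
h(n) = 6*n/(-8 + 2*n) (h(n) = 3*((n + n)/(n + (n - 8))) = 3*((2*n)/(n + (-8 + n))) = 3*((2*n)/(-8 + 2*n)) = 3*(2*n/(-8 + 2*n)) = 6*n/(-8 + 2*n))
-139*(-53) + p(h(6) - 4, V(1)) = -139*(-53) + (3*6/(-4 + 6) - 4)*(5 - 1*1) = 7367 + (3*6/2 - 4)*(5 - 1) = 7367 + (3*6*(½) - 4)*4 = 7367 + (9 - 4)*4 = 7367 + 5*4 = 7367 + 20 = 7387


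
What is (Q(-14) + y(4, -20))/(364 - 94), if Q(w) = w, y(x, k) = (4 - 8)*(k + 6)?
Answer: 7/45 ≈ 0.15556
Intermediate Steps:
y(x, k) = -24 - 4*k (y(x, k) = -4*(6 + k) = -24 - 4*k)
(Q(-14) + y(4, -20))/(364 - 94) = (-14 + (-24 - 4*(-20)))/(364 - 94) = (-14 + (-24 + 80))/270 = (-14 + 56)*(1/270) = 42*(1/270) = 7/45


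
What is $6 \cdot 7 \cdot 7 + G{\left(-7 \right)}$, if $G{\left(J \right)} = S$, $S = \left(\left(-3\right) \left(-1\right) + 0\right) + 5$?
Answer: $302$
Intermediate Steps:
$S = 8$ ($S = \left(3 + 0\right) + 5 = 3 + 5 = 8$)
$G{\left(J \right)} = 8$
$6 \cdot 7 \cdot 7 + G{\left(-7 \right)} = 6 \cdot 7 \cdot 7 + 8 = 42 \cdot 7 + 8 = 294 + 8 = 302$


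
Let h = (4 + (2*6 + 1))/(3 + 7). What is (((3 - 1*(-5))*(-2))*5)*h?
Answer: -136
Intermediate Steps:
h = 17/10 (h = (4 + (12 + 1))/10 = (4 + 13)*(⅒) = 17*(⅒) = 17/10 ≈ 1.7000)
(((3 - 1*(-5))*(-2))*5)*h = (((3 - 1*(-5))*(-2))*5)*(17/10) = (((3 + 5)*(-2))*5)*(17/10) = ((8*(-2))*5)*(17/10) = -16*5*(17/10) = -80*17/10 = -136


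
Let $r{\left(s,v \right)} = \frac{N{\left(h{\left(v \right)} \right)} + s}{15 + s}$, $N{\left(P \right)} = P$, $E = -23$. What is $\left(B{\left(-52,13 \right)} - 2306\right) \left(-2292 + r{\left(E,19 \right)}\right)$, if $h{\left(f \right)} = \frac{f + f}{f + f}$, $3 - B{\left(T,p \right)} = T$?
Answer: $\frac{20612407}{4} \approx 5.1531 \cdot 10^{6}$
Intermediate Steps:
$B{\left(T,p \right)} = 3 - T$
$h{\left(f \right)} = 1$ ($h{\left(f \right)} = \frac{2 f}{2 f} = 2 f \frac{1}{2 f} = 1$)
$r{\left(s,v \right)} = \frac{1 + s}{15 + s}$
$\left(B{\left(-52,13 \right)} - 2306\right) \left(-2292 + r{\left(E,19 \right)}\right) = \left(\left(3 - -52\right) - 2306\right) \left(-2292 + \frac{1 - 23}{15 - 23}\right) = \left(\left(3 + 52\right) - 2306\right) \left(-2292 + \frac{1}{-8} \left(-22\right)\right) = \left(55 - 2306\right) \left(-2292 - - \frac{11}{4}\right) = - 2251 \left(-2292 + \frac{11}{4}\right) = \left(-2251\right) \left(- \frac{9157}{4}\right) = \frac{20612407}{4}$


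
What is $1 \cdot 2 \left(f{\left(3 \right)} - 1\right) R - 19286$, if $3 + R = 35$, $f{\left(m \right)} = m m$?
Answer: $-18774$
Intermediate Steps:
$f{\left(m \right)} = m^{2}$
$R = 32$ ($R = -3 + 35 = 32$)
$1 \cdot 2 \left(f{\left(3 \right)} - 1\right) R - 19286 = 1 \cdot 2 \left(3^{2} - 1\right) 32 - 19286 = 1 \cdot 2 \left(9 - 1\right) 32 - 19286 = 1 \cdot 2 \cdot 8 \cdot 32 - 19286 = 1 \cdot 16 \cdot 32 - 19286 = 16 \cdot 32 - 19286 = 512 - 19286 = -18774$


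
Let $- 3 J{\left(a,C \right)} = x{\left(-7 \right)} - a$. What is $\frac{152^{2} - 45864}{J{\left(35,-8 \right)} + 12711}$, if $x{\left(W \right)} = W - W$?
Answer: $- \frac{8535}{4771} \approx -1.7889$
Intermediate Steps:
$x{\left(W \right)} = 0$
$J{\left(a,C \right)} = \frac{a}{3}$ ($J{\left(a,C \right)} = - \frac{0 - a}{3} = - \frac{\left(-1\right) a}{3} = \frac{a}{3}$)
$\frac{152^{2} - 45864}{J{\left(35,-8 \right)} + 12711} = \frac{152^{2} - 45864}{\frac{1}{3} \cdot 35 + 12711} = \frac{23104 - 45864}{\frac{35}{3} + 12711} = - \frac{22760}{\frac{38168}{3}} = \left(-22760\right) \frac{3}{38168} = - \frac{8535}{4771}$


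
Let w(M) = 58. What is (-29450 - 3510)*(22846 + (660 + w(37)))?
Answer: -776669440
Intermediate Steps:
(-29450 - 3510)*(22846 + (660 + w(37))) = (-29450 - 3510)*(22846 + (660 + 58)) = -32960*(22846 + 718) = -32960*23564 = -776669440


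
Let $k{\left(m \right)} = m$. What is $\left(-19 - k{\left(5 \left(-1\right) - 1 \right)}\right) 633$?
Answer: $-8229$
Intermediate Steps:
$\left(-19 - k{\left(5 \left(-1\right) - 1 \right)}\right) 633 = \left(-19 - \left(5 \left(-1\right) - 1\right)\right) 633 = \left(-19 - \left(-5 - 1\right)\right) 633 = \left(-19 - -6\right) 633 = \left(-19 + 6\right) 633 = \left(-13\right) 633 = -8229$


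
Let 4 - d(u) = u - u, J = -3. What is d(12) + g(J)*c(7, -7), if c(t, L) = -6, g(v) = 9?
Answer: -50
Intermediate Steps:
d(u) = 4 (d(u) = 4 - (u - u) = 4 - 1*0 = 4 + 0 = 4)
d(12) + g(J)*c(7, -7) = 4 + 9*(-6) = 4 - 54 = -50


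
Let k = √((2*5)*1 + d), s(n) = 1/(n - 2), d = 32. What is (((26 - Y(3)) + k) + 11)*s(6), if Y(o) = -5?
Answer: 21/2 + √42/4 ≈ 12.120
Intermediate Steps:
s(n) = 1/(-2 + n)
k = √42 (k = √((2*5)*1 + 32) = √(10*1 + 32) = √(10 + 32) = √42 ≈ 6.4807)
(((26 - Y(3)) + k) + 11)*s(6) = (((26 - 1*(-5)) + √42) + 11)/(-2 + 6) = (((26 + 5) + √42) + 11)/4 = ((31 + √42) + 11)*(¼) = (42 + √42)*(¼) = 21/2 + √42/4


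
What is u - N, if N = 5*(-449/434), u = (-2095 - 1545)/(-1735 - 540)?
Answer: 14697/2170 ≈ 6.7728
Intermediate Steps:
u = 8/5 (u = -3640/(-2275) = -3640*(-1/2275) = 8/5 ≈ 1.6000)
N = -2245/434 (N = 5*(-449*1/434) = 5*(-449/434) = -2245/434 ≈ -5.1728)
u - N = 8/5 - 1*(-2245/434) = 8/5 + 2245/434 = 14697/2170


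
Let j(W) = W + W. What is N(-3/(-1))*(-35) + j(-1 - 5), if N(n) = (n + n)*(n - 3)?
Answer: -12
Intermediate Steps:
N(n) = 2*n*(-3 + n) (N(n) = (2*n)*(-3 + n) = 2*n*(-3 + n))
j(W) = 2*W
N(-3/(-1))*(-35) + j(-1 - 5) = (2*(-3/(-1))*(-3 - 3/(-1)))*(-35) + 2*(-1 - 5) = (2*(-3*(-1))*(-3 - 3*(-1)))*(-35) + 2*(-6) = (2*3*(-3 + 3))*(-35) - 12 = (2*3*0)*(-35) - 12 = 0*(-35) - 12 = 0 - 12 = -12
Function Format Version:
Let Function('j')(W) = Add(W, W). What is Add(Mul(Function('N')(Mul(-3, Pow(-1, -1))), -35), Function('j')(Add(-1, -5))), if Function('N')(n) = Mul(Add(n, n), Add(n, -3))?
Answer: -12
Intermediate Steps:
Function('N')(n) = Mul(2, n, Add(-3, n)) (Function('N')(n) = Mul(Mul(2, n), Add(-3, n)) = Mul(2, n, Add(-3, n)))
Function('j')(W) = Mul(2, W)
Add(Mul(Function('N')(Mul(-3, Pow(-1, -1))), -35), Function('j')(Add(-1, -5))) = Add(Mul(Mul(2, Mul(-3, Pow(-1, -1)), Add(-3, Mul(-3, Pow(-1, -1)))), -35), Mul(2, Add(-1, -5))) = Add(Mul(Mul(2, Mul(-3, -1), Add(-3, Mul(-3, -1))), -35), Mul(2, -6)) = Add(Mul(Mul(2, 3, Add(-3, 3)), -35), -12) = Add(Mul(Mul(2, 3, 0), -35), -12) = Add(Mul(0, -35), -12) = Add(0, -12) = -12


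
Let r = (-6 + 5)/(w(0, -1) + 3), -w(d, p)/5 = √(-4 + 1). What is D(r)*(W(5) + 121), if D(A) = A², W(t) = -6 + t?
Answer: 120/(3 - 5*I*√3)² ≈ -1.1224 + 0.8837*I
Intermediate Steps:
w(d, p) = -5*I*√3 (w(d, p) = -5*√(-4 + 1) = -5*I*√3)
r = -1/(3 - 5*I*√3) (r = (-6 + 5)/(-5*I*√3 + 3) = -1/(3 - 5*I*√3) ≈ -0.035714 - 0.1031*I)
D(r)*(W(5) + 121) = (-1/28 - 5*I*√3/84)²*((-6 + 5) + 121) = (-1/28 - 5*I*√3/84)²*(-1 + 121) = (-1/28 - 5*I*√3/84)²*120 = 120*(-1/28 - 5*I*√3/84)²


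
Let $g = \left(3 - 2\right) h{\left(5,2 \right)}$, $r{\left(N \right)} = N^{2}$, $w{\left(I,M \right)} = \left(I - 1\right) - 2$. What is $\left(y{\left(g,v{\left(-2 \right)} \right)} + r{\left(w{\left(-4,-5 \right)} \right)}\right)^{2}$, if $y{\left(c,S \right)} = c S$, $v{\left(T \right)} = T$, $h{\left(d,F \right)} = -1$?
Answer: $2601$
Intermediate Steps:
$w{\left(I,M \right)} = -3 + I$ ($w{\left(I,M \right)} = \left(-1 + I\right) - 2 = -3 + I$)
$g = -1$ ($g = \left(3 - 2\right) \left(-1\right) = 1 \left(-1\right) = -1$)
$y{\left(c,S \right)} = S c$
$\left(y{\left(g,v{\left(-2 \right)} \right)} + r{\left(w{\left(-4,-5 \right)} \right)}\right)^{2} = \left(\left(-2\right) \left(-1\right) + \left(-3 - 4\right)^{2}\right)^{2} = \left(2 + \left(-7\right)^{2}\right)^{2} = \left(2 + 49\right)^{2} = 51^{2} = 2601$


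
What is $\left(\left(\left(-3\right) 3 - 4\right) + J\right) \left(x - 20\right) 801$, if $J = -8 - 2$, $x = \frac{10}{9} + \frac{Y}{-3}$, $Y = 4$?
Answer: $372554$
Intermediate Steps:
$x = - \frac{2}{9}$ ($x = \frac{10}{9} + \frac{4}{-3} = 10 \cdot \frac{1}{9} + 4 \left(- \frac{1}{3}\right) = \frac{10}{9} - \frac{4}{3} = - \frac{2}{9} \approx -0.22222$)
$J = -10$
$\left(\left(\left(-3\right) 3 - 4\right) + J\right) \left(x - 20\right) 801 = \left(\left(\left(-3\right) 3 - 4\right) - 10\right) \left(- \frac{2}{9} - 20\right) 801 = \left(\left(-9 - 4\right) - 10\right) \left(- \frac{182}{9}\right) 801 = \left(-13 - 10\right) \left(- \frac{182}{9}\right) 801 = \left(-23\right) \left(- \frac{182}{9}\right) 801 = \frac{4186}{9} \cdot 801 = 372554$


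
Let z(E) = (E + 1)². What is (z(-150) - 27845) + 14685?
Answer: 9041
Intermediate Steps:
z(E) = (1 + E)²
(z(-150) - 27845) + 14685 = ((1 - 150)² - 27845) + 14685 = ((-149)² - 27845) + 14685 = (22201 - 27845) + 14685 = -5644 + 14685 = 9041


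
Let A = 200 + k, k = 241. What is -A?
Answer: -441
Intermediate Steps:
A = 441 (A = 200 + 241 = 441)
-A = -1*441 = -441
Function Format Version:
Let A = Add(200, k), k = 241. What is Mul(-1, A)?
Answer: -441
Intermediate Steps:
A = 441 (A = Add(200, 241) = 441)
Mul(-1, A) = Mul(-1, 441) = -441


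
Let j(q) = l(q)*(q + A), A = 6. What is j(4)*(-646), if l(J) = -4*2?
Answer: 51680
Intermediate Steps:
l(J) = -8
j(q) = -48 - 8*q (j(q) = -8*(q + 6) = -8*(6 + q) = -48 - 8*q)
j(4)*(-646) = (-48 - 8*4)*(-646) = (-48 - 32)*(-646) = -80*(-646) = 51680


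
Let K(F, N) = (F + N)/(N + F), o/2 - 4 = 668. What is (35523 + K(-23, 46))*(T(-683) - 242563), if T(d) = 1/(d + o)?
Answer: -5695710060408/661 ≈ -8.6168e+9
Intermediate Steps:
o = 1344 (o = 8 + 2*668 = 8 + 1336 = 1344)
T(d) = 1/(1344 + d) (T(d) = 1/(d + 1344) = 1/(1344 + d))
K(F, N) = 1 (K(F, N) = (F + N)/(F + N) = 1)
(35523 + K(-23, 46))*(T(-683) - 242563) = (35523 + 1)*(1/(1344 - 683) - 242563) = 35524*(1/661 - 242563) = 35524*(-160334142/661) = -5695710060408/661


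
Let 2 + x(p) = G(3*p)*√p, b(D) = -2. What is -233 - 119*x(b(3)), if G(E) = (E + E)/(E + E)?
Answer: 5 - 119*I*√2 ≈ 5.0 - 168.29*I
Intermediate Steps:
G(E) = 1 (G(E) = (2*E)/((2*E)) = (2*E)*(1/(2*E)) = 1)
x(p) = -2 + √p (x(p) = -2 + 1*√p = -2 + √p)
-233 - 119*x(b(3)) = -233 - 119*(-2 + √(-2)) = -233 - 119*(-2 + I*√2) = -233 + (238 - 119*I*√2) = 5 - 119*I*√2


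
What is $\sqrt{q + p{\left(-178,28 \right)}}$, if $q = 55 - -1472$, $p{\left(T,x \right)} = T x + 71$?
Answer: $i \sqrt{3386} \approx 58.189 i$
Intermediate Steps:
$p{\left(T,x \right)} = 71 + T x$
$q = 1527$ ($q = 55 + 1472 = 1527$)
$\sqrt{q + p{\left(-178,28 \right)}} = \sqrt{1527 + \left(71 - 4984\right)} = \sqrt{1527 - 4913} = \sqrt{-3386} = i \sqrt{3386}$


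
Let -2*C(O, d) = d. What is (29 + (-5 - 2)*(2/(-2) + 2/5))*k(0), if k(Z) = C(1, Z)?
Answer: 0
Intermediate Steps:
C(O, d) = -d/2
k(Z) = -Z/2
(29 + (-5 - 2)*(2/(-2) + 2/5))*k(0) = (29 + (-5 - 2)*(2/(-2) + 2/5))*(-1/2*0) = (29 - 7*(2*(-1/2) + 2*(1/5)))*0 = (29 - 7*(-1 + 2/5))*0 = (29 - 7*(-3/5))*0 = (29 + 21/5)*0 = (166/5)*0 = 0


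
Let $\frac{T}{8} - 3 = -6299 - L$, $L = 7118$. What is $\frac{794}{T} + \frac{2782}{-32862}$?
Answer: $- \frac{81158603}{881621736} \approx -0.092056$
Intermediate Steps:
$T = -107312$ ($T = 24 + 8 \left(-6299 - 7118\right) = 24 + 8 \left(-13417\right) = 24 - 107336 = -107312$)
$\frac{794}{T} + \frac{2782}{-32862} = \frac{794}{-107312} + \frac{2782}{-32862} = 794 \left(- \frac{1}{107312}\right) + 2782 \left(- \frac{1}{32862}\right) = - \frac{397}{53656} - \frac{1391}{16431} = - \frac{81158603}{881621736}$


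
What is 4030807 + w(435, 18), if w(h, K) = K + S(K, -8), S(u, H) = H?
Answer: 4030817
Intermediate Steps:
w(h, K) = -8 + K (w(h, K) = K - 8 = -8 + K)
4030807 + w(435, 18) = 4030807 + (-8 + 18) = 4030807 + 10 = 4030817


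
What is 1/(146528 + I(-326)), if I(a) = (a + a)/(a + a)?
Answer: 1/146529 ≈ 6.8246e-6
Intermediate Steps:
I(a) = 1 (I(a) = (2*a)/((2*a)) = (2*a)*(1/(2*a)) = 1)
1/(146528 + I(-326)) = 1/(146528 + 1) = 1/146529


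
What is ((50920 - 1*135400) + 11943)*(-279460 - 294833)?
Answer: 41657491341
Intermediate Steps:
((50920 - 1*135400) + 11943)*(-279460 - 294833) = ((50920 - 135400) + 11943)*(-574293) = (-84480 + 11943)*(-574293) = -72537*(-574293) = 41657491341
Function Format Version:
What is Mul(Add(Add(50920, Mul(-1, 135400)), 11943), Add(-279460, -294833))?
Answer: 41657491341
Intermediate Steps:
Mul(Add(Add(50920, Mul(-1, 135400)), 11943), Add(-279460, -294833)) = Mul(Add(Add(50920, -135400), 11943), -574293) = Mul(Add(-84480, 11943), -574293) = Mul(-72537, -574293) = 41657491341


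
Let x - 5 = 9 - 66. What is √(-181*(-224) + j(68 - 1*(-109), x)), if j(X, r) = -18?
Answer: √40526 ≈ 201.31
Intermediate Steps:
x = -52 (x = 5 + (9 - 66) = 5 - 57 = -52)
√(-181*(-224) + j(68 - 1*(-109), x)) = √(-181*(-224) - 18) = √(40544 - 18) = √40526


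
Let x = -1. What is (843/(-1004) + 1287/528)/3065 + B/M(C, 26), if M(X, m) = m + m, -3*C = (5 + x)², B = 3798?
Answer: 11687516901/160017520 ≈ 73.039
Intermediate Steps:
C = -16/3 (C = -(5 - 1)²/3 = -⅓*4² = -⅓*16 = -16/3 ≈ -5.3333)
M(X, m) = 2*m
(843/(-1004) + 1287/528)/3065 + B/M(C, 26) = (843/(-1004) + 1287/528)/3065 + 3798/((2*26)) = (843*(-1/1004) + 1287*(1/528))*(1/3065) + 3798/52 = (-843/1004 + 39/16)*(1/3065) + 3798*(1/52) = (6417/4016)*(1/3065) + 1899/26 = 6417/12309040 + 1899/26 = 11687516901/160017520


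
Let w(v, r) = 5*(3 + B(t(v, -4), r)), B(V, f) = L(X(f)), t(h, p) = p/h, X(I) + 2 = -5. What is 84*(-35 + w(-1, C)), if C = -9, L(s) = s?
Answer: -4620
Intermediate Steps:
X(I) = -7 (X(I) = -2 - 5 = -7)
B(V, f) = -7
w(v, r) = -20 (w(v, r) = 5*(3 - 7) = 5*(-4) = -20)
84*(-35 + w(-1, C)) = 84*(-35 - 20) = 84*(-55) = -4620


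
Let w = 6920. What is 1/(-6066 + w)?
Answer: 1/854 ≈ 0.0011710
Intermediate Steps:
1/(-6066 + w) = 1/(-6066 + 6920) = 1/854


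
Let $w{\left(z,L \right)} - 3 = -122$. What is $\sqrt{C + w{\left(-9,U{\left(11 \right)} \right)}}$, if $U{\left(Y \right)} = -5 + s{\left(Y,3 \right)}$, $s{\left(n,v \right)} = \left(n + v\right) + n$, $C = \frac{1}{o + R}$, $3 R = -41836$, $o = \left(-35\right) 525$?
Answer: $\frac{i \sqrt{1118771117882}}{96961} \approx 10.909 i$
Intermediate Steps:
$o = -18375$
$R = - \frac{41836}{3}$ ($R = \frac{1}{3} \left(-41836\right) = - \frac{41836}{3} \approx -13945.0$)
$C = - \frac{3}{96961}$ ($C = \frac{1}{-18375 - \frac{41836}{3}} = \frac{1}{- \frac{96961}{3}} = - \frac{3}{96961} \approx -3.094 \cdot 10^{-5}$)
$s{\left(n,v \right)} = v + 2 n$
$U{\left(Y \right)} = -2 + 2 Y$ ($U{\left(Y \right)} = -5 + \left(3 + 2 Y\right) = -2 + 2 Y$)
$w{\left(z,L \right)} = -119$ ($w{\left(z,L \right)} = 3 - 122 = -119$)
$\sqrt{C + w{\left(-9,U{\left(11 \right)} \right)}} = \sqrt{- \frac{3}{96961} - 119} = \sqrt{- \frac{11538362}{96961}} = \frac{i \sqrt{1118771117882}}{96961}$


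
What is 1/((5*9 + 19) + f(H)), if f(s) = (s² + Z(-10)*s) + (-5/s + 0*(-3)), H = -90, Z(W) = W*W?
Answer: -18/15047 ≈ -0.0011963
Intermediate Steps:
Z(W) = W²
f(s) = s² - 5/s + 100*s (f(s) = (s² + (-10)²*s) + (-5/s + 0*(-3)) = (s² + 100*s) + (-5/s + 0) = (s² + 100*s) - 5/s = s² - 5/s + 100*s)
1/((5*9 + 19) + f(H)) = 1/((5*9 + 19) + (-5 + (-90)²*(100 - 90))/(-90)) = 1/((45 + 19) - (-5 + 8100*10)/90) = 1/(64 - (-5 + 81000)/90) = 1/(64 - 1/90*80995) = 1/(64 - 16199/18) = 1/(-15047/18) = -18/15047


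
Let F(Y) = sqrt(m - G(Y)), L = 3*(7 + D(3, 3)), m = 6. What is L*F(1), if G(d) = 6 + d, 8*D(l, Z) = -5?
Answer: 153*I/8 ≈ 19.125*I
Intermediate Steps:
D(l, Z) = -5/8 (D(l, Z) = (1/8)*(-5) = -5/8)
L = 153/8 (L = 3*(7 - 5/8) = 3*(51/8) = 153/8 ≈ 19.125)
F(Y) = sqrt(-Y) (F(Y) = sqrt(6 - (6 + Y)) = sqrt(6 + (-6 - Y)) = sqrt(-Y))
L*F(1) = 153*sqrt(-1*1)/8 = 153*sqrt(-1)/8 = 153*I/8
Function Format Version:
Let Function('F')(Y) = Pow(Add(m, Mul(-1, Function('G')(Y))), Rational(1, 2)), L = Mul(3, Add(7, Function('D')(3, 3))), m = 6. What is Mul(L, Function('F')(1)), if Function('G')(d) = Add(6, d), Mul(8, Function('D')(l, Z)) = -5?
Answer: Mul(Rational(153, 8), I) ≈ Mul(19.125, I)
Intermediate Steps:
Function('D')(l, Z) = Rational(-5, 8) (Function('D')(l, Z) = Mul(Rational(1, 8), -5) = Rational(-5, 8))
L = Rational(153, 8) (L = Mul(3, Add(7, Rational(-5, 8))) = Mul(3, Rational(51, 8)) = Rational(153, 8) ≈ 19.125)
Function('F')(Y) = Pow(Mul(-1, Y), Rational(1, 2)) (Function('F')(Y) = Pow(Add(6, Mul(-1, Add(6, Y))), Rational(1, 2)) = Pow(Add(6, Add(-6, Mul(-1, Y))), Rational(1, 2)) = Pow(Mul(-1, Y), Rational(1, 2)))
Mul(L, Function('F')(1)) = Mul(Rational(153, 8), Pow(Mul(-1, 1), Rational(1, 2))) = Mul(Rational(153, 8), Pow(-1, Rational(1, 2))) = Mul(Rational(153, 8), I)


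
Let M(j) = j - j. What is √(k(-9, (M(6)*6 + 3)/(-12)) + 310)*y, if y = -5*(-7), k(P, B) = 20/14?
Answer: 10*√3815 ≈ 617.66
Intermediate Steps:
M(j) = 0
k(P, B) = 10/7 (k(P, B) = 20*(1/14) = 10/7)
y = 35
√(k(-9, (M(6)*6 + 3)/(-12)) + 310)*y = √(10/7 + 310)*35 = √(2180/7)*35 = (2*√3815/7)*35 = 10*√3815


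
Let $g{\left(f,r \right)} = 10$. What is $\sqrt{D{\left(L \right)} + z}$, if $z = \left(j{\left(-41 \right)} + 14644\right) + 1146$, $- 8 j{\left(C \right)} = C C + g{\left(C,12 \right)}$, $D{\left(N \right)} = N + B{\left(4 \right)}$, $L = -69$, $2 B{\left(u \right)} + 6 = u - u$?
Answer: $\frac{\sqrt{248106}}{4} \approx 124.53$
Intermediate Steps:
$B{\left(u \right)} = -3$ ($B{\left(u \right)} = -3 + \frac{u - u}{2} = -3 + \frac{1}{2} \cdot 0 = -3 + 0 = -3$)
$D{\left(N \right)} = -3 + N$ ($D{\left(N \right)} = N - 3 = -3 + N$)
$j{\left(C \right)} = - \frac{5}{4} - \frac{C^{2}}{8}$ ($j{\left(C \right)} = - \frac{C C + 10}{8} = - \frac{C^{2} + 10}{8} = - \frac{10 + C^{2}}{8} = - \frac{5}{4} - \frac{C^{2}}{8}$)
$z = \frac{124629}{8}$ ($z = \left(\left(- \frac{5}{4} - \frac{\left(-41\right)^{2}}{8}\right) + 14644\right) + 1146 = \left(\left(- \frac{5}{4} - \frac{1681}{8}\right) + 14644\right) + 1146 = \left(- \frac{1691}{8} + 14644\right) + 1146 = \frac{115461}{8} + 1146 = \frac{124629}{8} \approx 15579.0$)
$\sqrt{D{\left(L \right)} + z} = \sqrt{\left(-3 - 69\right) + \frac{124629}{8}} = \sqrt{-72 + \frac{124629}{8}} = \sqrt{\frac{124053}{8}} = \frac{\sqrt{248106}}{4}$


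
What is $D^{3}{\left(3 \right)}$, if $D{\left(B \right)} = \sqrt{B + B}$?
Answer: $6 \sqrt{6} \approx 14.697$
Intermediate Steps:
$D{\left(B \right)} = \sqrt{2} \sqrt{B}$ ($D{\left(B \right)} = \sqrt{2 B} = \sqrt{2} \sqrt{B}$)
$D^{3}{\left(3 \right)} = \left(\sqrt{2} \sqrt{3}\right)^{3} = \left(\sqrt{6}\right)^{3} = 6 \sqrt{6}$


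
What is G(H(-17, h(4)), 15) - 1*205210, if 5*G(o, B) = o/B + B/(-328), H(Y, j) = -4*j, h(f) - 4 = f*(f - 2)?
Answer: -1682727323/8200 ≈ -2.0521e+5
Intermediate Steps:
h(f) = 4 + f*(-2 + f) (h(f) = 4 + f*(f - 2) = 4 + f*(-2 + f))
G(o, B) = -B/1640 + o/(5*B) (G(o, B) = (o/B + B/(-328))/5 = (o/B + B*(-1/328))/5 = (o/B - B/328)/5 = (-B/328 + o/B)/5 = -B/1640 + o/(5*B))
G(H(-17, h(4)), 15) - 1*205210 = (-1/1640*15 + (1/5)*(-4*(4 + 4**2 - 2*4))/15) - 1*205210 = (-3/328 + (1/5)*(-4*(4 + 16 - 8))*(1/15)) - 205210 = (-3/328 + (1/5)*(-4*12)*(1/15)) - 205210 = (-3/328 + (1/5)*(-48)*(1/15)) - 205210 = (-3/328 - 16/25) - 205210 = -5323/8200 - 205210 = -1682727323/8200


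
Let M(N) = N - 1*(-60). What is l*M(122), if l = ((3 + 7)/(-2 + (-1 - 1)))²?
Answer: 2275/2 ≈ 1137.5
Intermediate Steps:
M(N) = 60 + N (M(N) = N + 60 = 60 + N)
l = 25/4 (l = (10/(-2 - 2))² = (10/(-4))² = (10*(-¼))² = (-5/2)² = 25/4 ≈ 6.2500)
l*M(122) = 25*(60 + 122)/4 = (25/4)*182 = 2275/2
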